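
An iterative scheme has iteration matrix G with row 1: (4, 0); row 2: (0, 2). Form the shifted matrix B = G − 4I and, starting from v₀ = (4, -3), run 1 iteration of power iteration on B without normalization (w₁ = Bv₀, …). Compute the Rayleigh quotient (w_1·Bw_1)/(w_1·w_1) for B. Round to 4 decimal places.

B = G − 4I has rows (0, 0); (0, -2)
w1 = Bv₀ = (0·4 + 0·(-3); 0·4 + (-2)·(-3)) = (0, 6)
Bw1 = (0, -12)
w1·Bw1 = -72; w1·w1 = 36; μ ≈ -72/36 = -2.0000

μ ≈ -2.0000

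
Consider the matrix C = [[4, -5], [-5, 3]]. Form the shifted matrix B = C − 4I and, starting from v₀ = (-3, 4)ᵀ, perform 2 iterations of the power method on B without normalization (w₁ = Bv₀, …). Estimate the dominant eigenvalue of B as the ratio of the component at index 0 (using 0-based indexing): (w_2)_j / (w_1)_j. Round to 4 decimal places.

μ ≈ 2.7500

B = C − 4I has rows (0, -5); (-5, -1)
w1 = Bv₀ = (0·(-3) + (-5)·4; (-5)·(-3) + (-1)·4) = (-20, 11)
w2 = Bw1 = (0·(-20) + (-5)·11; (-5)·(-20) + (-1)·11) = (-55, 89)
Ratio: -55/-20 = 2.7500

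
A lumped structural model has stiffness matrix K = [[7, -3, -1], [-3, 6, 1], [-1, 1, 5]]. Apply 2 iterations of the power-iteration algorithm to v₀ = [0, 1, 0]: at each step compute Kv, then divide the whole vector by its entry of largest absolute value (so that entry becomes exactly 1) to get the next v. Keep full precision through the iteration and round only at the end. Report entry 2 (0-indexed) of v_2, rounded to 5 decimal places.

0.30435

Kv0 = (-3.000000, 6.000000, 1.000000); divide by 6.000000 → v1 = (-0.500000, 1.000000, 0.166667)
Kv1 = (-6.666667, 7.666667, 2.333333); divide by 7.666667 → v2 = (-0.869565, 1.000000, 0.304348)
Requested entry of v2: 14/46 = 0.30435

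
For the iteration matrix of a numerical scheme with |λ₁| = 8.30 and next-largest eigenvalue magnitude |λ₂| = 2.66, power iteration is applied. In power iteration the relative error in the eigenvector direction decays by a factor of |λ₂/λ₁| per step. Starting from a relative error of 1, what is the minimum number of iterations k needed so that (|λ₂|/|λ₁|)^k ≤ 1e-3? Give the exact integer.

|λ₂/λ₁| = 2.66/8.30 = 0.32048
Need k ≥ ln(1e-3) / ln(0.32048) = -6.9078 / -1.1379 ≈ 6.070
Smallest integer k satisfying the bound: 7

7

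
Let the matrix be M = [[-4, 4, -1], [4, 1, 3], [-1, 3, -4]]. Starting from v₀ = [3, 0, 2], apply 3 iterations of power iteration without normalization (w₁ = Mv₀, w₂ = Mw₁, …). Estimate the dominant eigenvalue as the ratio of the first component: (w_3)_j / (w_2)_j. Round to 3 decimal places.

-6.849

w1 = Mv₀ = (-14, 18, -11)
w2 = Mw1 = (139, -71, 112)
w3 = Mw2 = (-952, 821, -800)
Ratio at component: -952 / 139 = -6.849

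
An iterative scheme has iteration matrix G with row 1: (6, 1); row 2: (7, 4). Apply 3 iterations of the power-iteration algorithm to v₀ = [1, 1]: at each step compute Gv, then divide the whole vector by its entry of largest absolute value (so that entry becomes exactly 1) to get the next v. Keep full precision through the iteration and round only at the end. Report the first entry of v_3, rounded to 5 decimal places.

Gv0 = (7.000000, 11.000000); divide by 11.000000 → v1 = (0.636364, 1.000000)
Gv1 = (4.818182, 8.454545); divide by 8.454545 → v2 = (0.569892, 1.000000)
Gv2 = (4.419355, 7.989247); divide by 7.989247 → v3 = (0.553163, 1.000000)
Requested entry of v3: 411/743 = 0.55316

0.55316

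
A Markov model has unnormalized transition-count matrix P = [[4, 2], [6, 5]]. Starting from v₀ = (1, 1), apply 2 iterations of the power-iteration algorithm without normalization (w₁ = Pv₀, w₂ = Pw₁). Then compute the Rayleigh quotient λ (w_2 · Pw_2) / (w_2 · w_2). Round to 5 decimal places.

w1 = Pv₀ = (4·1 + 2·1; 6·1 + 5·1) = (6, 11)
w2 = Pw1 = (4·6 + 2·11; 6·6 + 5·11) = (46, 91)
Pw2 = (366, 731)
w2·Pw2 = 46·366 + 91·731 = 83357; w2·w2 = 46·46 + 91·91 = 10397
λ ≈ 83357/10397 = 8.01741

λ ≈ 8.01741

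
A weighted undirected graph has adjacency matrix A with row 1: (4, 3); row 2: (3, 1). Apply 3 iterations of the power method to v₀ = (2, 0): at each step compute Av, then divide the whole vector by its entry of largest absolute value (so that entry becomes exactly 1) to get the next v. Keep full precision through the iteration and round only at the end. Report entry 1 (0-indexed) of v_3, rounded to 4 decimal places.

Av0 = (8.00000, 6.00000); divide by 8.00000 → v1 = (1.00000, 0.75000)
Av1 = (6.25000, 3.75000); divide by 6.25000 → v2 = (1.00000, 0.60000)
Av2 = (5.80000, 3.60000); divide by 5.80000 → v3 = (1.00000, 0.62069)
Requested entry of v3: 180/290 = 0.6207

0.6207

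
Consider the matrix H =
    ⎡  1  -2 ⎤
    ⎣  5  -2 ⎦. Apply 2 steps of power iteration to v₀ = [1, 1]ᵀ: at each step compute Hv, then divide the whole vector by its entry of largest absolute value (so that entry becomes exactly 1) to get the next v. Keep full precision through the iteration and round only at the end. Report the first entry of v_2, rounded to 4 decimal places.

0.6364

Hv0 = (-1.00000, 3.00000); divide by 3.00000 → v1 = (-0.33333, 1.00000)
Hv1 = (-2.33333, -3.66667); divide by -3.66667 → v2 = (0.63636, 1.00000)
Requested entry of v2: -7/-11 = 0.6364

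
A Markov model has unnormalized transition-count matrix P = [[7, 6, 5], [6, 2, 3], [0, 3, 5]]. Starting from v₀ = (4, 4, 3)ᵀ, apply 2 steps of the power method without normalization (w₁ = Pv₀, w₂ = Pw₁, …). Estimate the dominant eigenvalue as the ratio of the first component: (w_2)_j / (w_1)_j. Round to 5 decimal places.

w1 = Pv₀ = (7·4 + 6·4 + 5·3; 6·4 + 2·4 + 3·3; 0·4 + 3·4 + 5·3) = (67, 41, 27)
w2 = Pw1 = (7·67 + 6·41 + 5·27; 6·67 + 2·41 + 3·27; 0·67 + 3·41 + 5·27) = (850, 565, 258)
Ratio at component: 850 / 67 = 12.68657

12.68657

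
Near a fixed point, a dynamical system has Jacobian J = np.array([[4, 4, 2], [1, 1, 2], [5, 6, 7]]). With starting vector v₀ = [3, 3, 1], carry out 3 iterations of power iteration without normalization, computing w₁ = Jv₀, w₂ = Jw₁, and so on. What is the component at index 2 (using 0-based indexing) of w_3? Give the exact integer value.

w1 = Jv₀ = (4·3 + 4·3 + 2·1; 1·3 + 1·3 + 2·1; 5·3 + 6·3 + 7·1) = (26, 8, 40)
w2 = Jw1 = (4·26 + 4·8 + 2·40; 1·26 + 1·8 + 2·40; 5·26 + 6·8 + 7·40) = (216, 114, 458)
w3 = Jw2 = (2236, 1246, 4970)
The requested component of w3 is 4970.

4970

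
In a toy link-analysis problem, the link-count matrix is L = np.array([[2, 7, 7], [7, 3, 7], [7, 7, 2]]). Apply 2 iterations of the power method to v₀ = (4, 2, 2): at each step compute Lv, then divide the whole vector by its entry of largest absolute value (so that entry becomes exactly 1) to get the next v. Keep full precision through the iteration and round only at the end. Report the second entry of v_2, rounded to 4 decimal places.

Lv0 = (36.00000, 48.00000, 46.00000); divide by 48.00000 → v1 = (0.75000, 1.00000, 0.95833)
Lv1 = (15.20833, 14.95833, 14.16667); divide by 15.20833 → v2 = (1.00000, 0.98356, 0.93151)
Requested entry of v2: 718/730 = 0.9836

0.9836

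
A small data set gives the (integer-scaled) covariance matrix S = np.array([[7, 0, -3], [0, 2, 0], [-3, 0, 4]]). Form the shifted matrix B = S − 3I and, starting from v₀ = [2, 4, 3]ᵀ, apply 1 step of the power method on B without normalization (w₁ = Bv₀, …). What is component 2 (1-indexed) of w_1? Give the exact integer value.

B = S − 3I has rows (4, 0, -3); (0, -1, 0); (-3, 0, 1)
w1 = Bv₀ = (4·2 + 0·4 + (-3)·3; 0·2 + (-1)·4 + 0·3; (-3)·2 + 0·4 + 1·3) = (-1, -4, -3)
Requested component of w1: -4

-4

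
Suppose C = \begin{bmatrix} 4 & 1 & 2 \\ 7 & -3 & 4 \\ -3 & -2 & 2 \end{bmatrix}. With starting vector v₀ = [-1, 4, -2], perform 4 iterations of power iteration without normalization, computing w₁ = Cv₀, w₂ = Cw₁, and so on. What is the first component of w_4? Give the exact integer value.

-320

w1 = Cv₀ = (-4, -27, -9)
w2 = Cw1 = (-61, 17, 48)
w3 = Cw2 = (-131, -286, 245)
w4 = Cw3 = (-320, 921, 1455)
The requested component of w4 is -320.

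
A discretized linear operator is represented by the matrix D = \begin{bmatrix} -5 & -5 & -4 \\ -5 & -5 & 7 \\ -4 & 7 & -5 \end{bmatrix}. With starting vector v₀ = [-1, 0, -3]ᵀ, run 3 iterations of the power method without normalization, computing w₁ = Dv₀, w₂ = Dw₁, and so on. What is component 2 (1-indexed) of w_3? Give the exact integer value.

-2160

w1 = Dv₀ = (17, -16, 19)
w2 = Dw1 = (-81, 128, -275)
w3 = Dw2 = (865, -2160, 2595)
The requested component of w3 is -2160.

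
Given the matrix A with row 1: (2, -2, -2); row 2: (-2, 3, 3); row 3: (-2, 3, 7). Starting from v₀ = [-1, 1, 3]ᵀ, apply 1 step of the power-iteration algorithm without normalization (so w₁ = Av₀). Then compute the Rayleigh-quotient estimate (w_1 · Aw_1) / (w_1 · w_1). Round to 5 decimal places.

w1 = Av₀ = (2·(-1) + (-2)·1 + (-2)·3; (-2)·(-1) + 3·1 + 3·3; (-2)·(-1) + 3·1 + 7·3) = (-10, 14, 26)
Aw1 = (-100, 140, 244)
w1·Aw1 = (-10)·(-100) + 14·140 + 26·244 = 9304; w1·w1 = (-10)·(-10) + 14·14 + 26·26 = 972
λ ≈ 9304/972 = 9.57202

λ ≈ 9.57202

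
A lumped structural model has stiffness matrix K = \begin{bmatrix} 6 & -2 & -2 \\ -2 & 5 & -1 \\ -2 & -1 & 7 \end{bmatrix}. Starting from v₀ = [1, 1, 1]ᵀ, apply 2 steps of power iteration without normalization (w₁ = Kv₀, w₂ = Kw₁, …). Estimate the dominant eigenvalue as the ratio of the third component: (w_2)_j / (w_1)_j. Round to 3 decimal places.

5.500

w1 = Kv₀ = (2, 2, 4)
w2 = Kw1 = (0, 2, 22)
Ratio at component: 22 / 4 = 5.500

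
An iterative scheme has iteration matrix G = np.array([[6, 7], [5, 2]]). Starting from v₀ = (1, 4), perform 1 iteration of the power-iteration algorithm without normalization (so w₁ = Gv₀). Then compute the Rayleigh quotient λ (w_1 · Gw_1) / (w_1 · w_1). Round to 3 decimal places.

9.493

w1 = Gv₀ = (34, 13)
Gw1 = (295, 196)
w1·Gw1 = 34·295 + 13·196 = 12578; w1·w1 = 34·34 + 13·13 = 1325
λ ≈ 12578/1325 = 9.493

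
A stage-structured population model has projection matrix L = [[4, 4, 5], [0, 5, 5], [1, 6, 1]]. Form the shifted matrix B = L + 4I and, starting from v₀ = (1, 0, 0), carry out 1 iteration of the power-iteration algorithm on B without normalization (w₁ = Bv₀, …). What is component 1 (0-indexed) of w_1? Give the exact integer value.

0

B = L + 4I has rows (8, 4, 5); (0, 9, 5); (1, 6, 5)
w1 = Bv₀ = (8·1 + 4·0 + 5·0; 0·1 + 9·0 + 5·0; 1·1 + 6·0 + 5·0) = (8, 0, 1)
Requested component of w1: 0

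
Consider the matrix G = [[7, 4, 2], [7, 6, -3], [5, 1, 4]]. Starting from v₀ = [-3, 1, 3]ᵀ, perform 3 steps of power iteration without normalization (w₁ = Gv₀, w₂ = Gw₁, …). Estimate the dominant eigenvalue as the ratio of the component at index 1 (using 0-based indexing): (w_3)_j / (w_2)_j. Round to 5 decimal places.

w1 = Gv₀ = (-11, -24, -2)
w2 = Gw1 = (-177, -215, -87)
w3 = Gw2 = (-2273, -2268, -1448)
Ratio at component: -2268 / -215 = 10.54884

λ ≈ 10.54884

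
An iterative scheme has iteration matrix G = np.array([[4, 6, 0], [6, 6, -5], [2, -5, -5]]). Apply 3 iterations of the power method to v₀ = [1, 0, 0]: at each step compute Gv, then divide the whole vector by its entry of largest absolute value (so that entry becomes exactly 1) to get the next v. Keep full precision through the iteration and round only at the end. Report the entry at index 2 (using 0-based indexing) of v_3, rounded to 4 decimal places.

Gv0 = (4.00000, 6.00000, 2.00000); divide by 6.00000 → v1 = (0.66667, 1.00000, 0.33333)
Gv1 = (8.66667, 8.33333, -5.33333); divide by 8.66667 → v2 = (1.00000, 0.96154, -0.61538)
Gv2 = (9.76923, 14.84615, 0.26923); divide by 14.84615 → v3 = (0.65803, 1.00000, 0.01813)
Requested entry of v3: 14/772 = 0.0181

0.0181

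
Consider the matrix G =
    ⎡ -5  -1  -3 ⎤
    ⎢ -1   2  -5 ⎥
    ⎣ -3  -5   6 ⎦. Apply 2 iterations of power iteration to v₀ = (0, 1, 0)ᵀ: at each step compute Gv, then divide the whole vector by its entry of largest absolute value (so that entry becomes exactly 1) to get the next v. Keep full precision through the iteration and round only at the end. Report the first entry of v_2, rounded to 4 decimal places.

-0.4865

Gv0 = (-1.00000, 2.00000, -5.00000); divide by -5.00000 → v1 = (0.20000, -0.40000, 1.00000)
Gv1 = (-3.60000, -6.00000, 7.40000); divide by 7.40000 → v2 = (-0.48649, -0.81081, 1.00000)
Requested entry of v2: 18/-37 = -0.4865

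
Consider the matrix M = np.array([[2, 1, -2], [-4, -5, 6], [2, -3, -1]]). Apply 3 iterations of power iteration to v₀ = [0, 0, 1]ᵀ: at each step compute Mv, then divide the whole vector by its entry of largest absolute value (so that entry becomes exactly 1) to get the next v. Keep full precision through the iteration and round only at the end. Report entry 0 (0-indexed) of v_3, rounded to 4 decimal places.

0.1947

Mv0 = (-2.00000, 6.00000, -1.00000); divide by 6.00000 → v1 = (-0.33333, 1.00000, -0.16667)
Mv1 = (0.66667, -4.66667, -3.50000); divide by -4.66667 → v2 = (-0.14286, 1.00000, 0.75000)
Mv2 = (-0.78571, 0.07143, -4.03571); divide by -4.03571 → v3 = (0.19469, -0.01770, 1.00000)
Requested entry of v3: 22/113 = 0.1947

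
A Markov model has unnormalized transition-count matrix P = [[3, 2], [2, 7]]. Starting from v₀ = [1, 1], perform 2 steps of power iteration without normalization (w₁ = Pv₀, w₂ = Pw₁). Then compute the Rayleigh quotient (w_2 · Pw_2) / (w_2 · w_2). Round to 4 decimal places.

w1 = Pv₀ = (3·1 + 2·1; 2·1 + 7·1) = (5, 9)
w2 = Pw1 = (3·5 + 2·9; 2·5 + 7·9) = (33, 73)
Pw2 = (245, 577)
w2·Pw2 = 33·245 + 73·577 = 50206; w2·w2 = 33·33 + 73·73 = 6418
λ ≈ 50206/6418 = 7.8227

7.8227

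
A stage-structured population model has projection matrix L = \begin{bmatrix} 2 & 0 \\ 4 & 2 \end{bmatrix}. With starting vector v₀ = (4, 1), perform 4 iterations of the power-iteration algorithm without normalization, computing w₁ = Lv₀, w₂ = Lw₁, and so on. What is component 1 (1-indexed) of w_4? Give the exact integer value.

64

w1 = Lv₀ = (2·4 + 0·1; 4·4 + 2·1) = (8, 18)
w2 = Lw1 = (2·8 + 0·18; 4·8 + 2·18) = (16, 68)
w3 = Lw2 = (32, 200)
w4 = Lw3 = (64, 528)
The requested component of w4 is 64.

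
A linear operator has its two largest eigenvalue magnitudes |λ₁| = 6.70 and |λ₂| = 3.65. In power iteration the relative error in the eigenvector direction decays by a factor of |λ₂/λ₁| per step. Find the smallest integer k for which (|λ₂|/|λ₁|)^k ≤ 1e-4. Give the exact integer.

|λ₂/λ₁| = 3.65/6.70 = 0.54478
Need k ≥ ln(1e-4) / ln(0.54478) = -9.2103 / -0.6074 ≈ 15.164
Smallest integer k satisfying the bound: 16

16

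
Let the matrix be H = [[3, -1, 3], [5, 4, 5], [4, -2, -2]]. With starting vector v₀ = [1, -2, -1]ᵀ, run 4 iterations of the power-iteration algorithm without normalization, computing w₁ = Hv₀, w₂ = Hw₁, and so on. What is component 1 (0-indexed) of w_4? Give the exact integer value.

w1 = Hv₀ = (2, -8, 10)
w2 = Hw1 = (44, 28, 4)
w3 = Hw2 = (116, 352, 112)
w4 = Hw3 = (332, 2548, -464)
The requested component of w4 is 2548.

2548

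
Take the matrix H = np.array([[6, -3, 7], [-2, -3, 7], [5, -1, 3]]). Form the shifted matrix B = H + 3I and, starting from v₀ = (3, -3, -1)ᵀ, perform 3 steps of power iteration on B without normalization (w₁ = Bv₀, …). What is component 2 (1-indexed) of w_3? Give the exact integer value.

B = H + 3I has rows (9, -3, 7); (-2, 0, 7); (5, -1, 6)
w1 = Bv₀ = (29, -13, 12)
w2 = Bw1 = (384, 26, 230)
w3 = Bw2 = (4988, 842, 3274)
Requested component of w3: 842

842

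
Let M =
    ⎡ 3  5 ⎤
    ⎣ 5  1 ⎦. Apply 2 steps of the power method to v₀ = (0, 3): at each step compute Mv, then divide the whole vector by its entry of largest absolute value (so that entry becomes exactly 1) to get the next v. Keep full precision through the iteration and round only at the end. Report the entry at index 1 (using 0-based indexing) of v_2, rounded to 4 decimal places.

Mv0 = (15.00000, 3.00000); divide by 15.00000 → v1 = (1.00000, 0.20000)
Mv1 = (4.00000, 5.20000); divide by 5.20000 → v2 = (0.76923, 1.00000)
Requested entry of v2: 78/78 = 1.0000

1.0000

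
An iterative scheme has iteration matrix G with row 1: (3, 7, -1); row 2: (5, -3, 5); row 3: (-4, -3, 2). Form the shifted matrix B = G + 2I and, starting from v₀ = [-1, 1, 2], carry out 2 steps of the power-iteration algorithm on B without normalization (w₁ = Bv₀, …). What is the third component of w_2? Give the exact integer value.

B = G + 2I has rows (5, 7, -1); (5, -1, 5); (-4, -3, 4)
w1 = Bv₀ = (5·(-1) + 7·1 + (-1)·2; 5·(-1) + (-1)·1 + 5·2; (-4)·(-1) + (-3)·1 + 4·2) = (0, 4, 9)
w2 = Bw1 = (5·0 + 7·4 + (-1)·9; 5·0 + (-1)·4 + 5·9; (-4)·0 + (-3)·4 + 4·9) = (19, 41, 24)
Requested component of w2: 24

24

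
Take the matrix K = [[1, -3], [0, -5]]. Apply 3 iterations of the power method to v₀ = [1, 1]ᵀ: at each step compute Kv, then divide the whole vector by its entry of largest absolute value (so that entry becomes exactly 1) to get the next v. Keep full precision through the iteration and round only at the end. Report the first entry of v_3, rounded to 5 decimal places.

Kv0 = (-2.000000, -5.000000); divide by -5.000000 → v1 = (0.400000, 1.000000)
Kv1 = (-2.600000, -5.000000); divide by -5.000000 → v2 = (0.520000, 1.000000)
Kv2 = (-2.480000, -5.000000); divide by -5.000000 → v3 = (0.496000, 1.000000)
Requested entry of v3: -62/-125 = 0.49600

0.49600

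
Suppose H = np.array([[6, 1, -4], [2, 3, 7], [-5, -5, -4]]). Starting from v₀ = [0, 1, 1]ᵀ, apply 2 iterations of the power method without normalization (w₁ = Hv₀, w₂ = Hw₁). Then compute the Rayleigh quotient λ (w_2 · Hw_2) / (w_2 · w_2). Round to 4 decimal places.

λ ≈ 2.4532

w1 = Hv₀ = (-3, 10, -9)
w2 = Hw1 = (28, -39, 1)
Hw2 = (125, -54, 51)
w2·Hw2 = 28·125 + (-39)·(-54) + 1·51 = 5657; w2·w2 = 28·28 + (-39)·(-39) + 1·1 = 2306
λ ≈ 5657/2306 = 2.4532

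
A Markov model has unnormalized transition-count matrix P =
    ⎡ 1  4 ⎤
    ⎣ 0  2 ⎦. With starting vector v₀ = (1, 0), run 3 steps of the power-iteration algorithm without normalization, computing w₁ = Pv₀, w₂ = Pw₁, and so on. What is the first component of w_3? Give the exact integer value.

w1 = Pv₀ = (1, 0)
w2 = Pw1 = (1, 0)
w3 = Pw2 = (1, 0)
The requested component of w3 is 1.

1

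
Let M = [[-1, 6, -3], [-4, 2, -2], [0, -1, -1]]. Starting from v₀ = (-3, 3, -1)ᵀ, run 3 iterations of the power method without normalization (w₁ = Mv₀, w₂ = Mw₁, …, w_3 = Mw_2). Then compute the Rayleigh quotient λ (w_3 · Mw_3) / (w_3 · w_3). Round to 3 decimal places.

w1 = Mv₀ = ((-1)·(-3) + 6·3 + (-3)·(-1); (-4)·(-3) + 2·3 + (-2)·(-1); 0·(-3) + (-1)·3 + (-1)·(-1)) = (24, 20, -2)
w2 = Mw1 = ((-1)·24 + 6·20 + (-3)·(-2); (-4)·24 + 2·20 + (-2)·(-2); 0·24 + (-1)·20 + (-1)·(-2)) = (102, -52, -18)
w3 = Mw2 = (-360, -476, 70)
Mw3 = (-2706, 348, 406)
w3·Mw3 = (-360)·(-2706) + (-476)·348 + 70·406 = 836932; w3·w3 = (-360)·(-360) + (-476)·(-476) + 70·70 = 361076
λ ≈ 836932/361076 = 2.318

λ ≈ 2.318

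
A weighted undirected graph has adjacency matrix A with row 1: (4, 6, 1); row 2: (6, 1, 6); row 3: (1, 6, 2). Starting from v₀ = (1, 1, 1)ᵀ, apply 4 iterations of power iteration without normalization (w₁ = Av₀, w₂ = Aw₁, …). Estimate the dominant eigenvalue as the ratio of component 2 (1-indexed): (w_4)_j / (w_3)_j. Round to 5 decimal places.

10.88597

w1 = Av₀ = (11, 13, 9)
w2 = Aw1 = (131, 133, 107)
w3 = Aw2 = (1429, 1561, 1143)
w4 = Aw3 = (16225, 16993, 13081)
Ratio at component: 16993 / 1561 = 10.88597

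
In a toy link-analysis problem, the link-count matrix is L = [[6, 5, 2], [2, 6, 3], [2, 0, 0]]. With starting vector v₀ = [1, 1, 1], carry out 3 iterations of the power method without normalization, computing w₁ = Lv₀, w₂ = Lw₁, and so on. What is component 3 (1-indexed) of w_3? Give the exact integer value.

w1 = Lv₀ = (6·1 + 5·1 + 2·1; 2·1 + 6·1 + 3·1; 2·1 + 0·1 + 0·1) = (13, 11, 2)
w2 = Lw1 = (6·13 + 5·11 + 2·2; 2·13 + 6·11 + 3·2; 2·13 + 0·11 + 0·2) = (137, 98, 26)
w3 = Lw2 = (1364, 940, 274)
The requested component of w3 is 274.

274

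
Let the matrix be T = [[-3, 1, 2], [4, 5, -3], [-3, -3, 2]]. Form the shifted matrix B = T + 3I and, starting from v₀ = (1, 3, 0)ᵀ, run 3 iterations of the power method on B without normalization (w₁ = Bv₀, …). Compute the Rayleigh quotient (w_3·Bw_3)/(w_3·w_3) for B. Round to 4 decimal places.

B = T + 3I has rows (0, 1, 2); (4, 8, -3); (-3, -3, 5)
w1 = Bv₀ = (0·1 + 1·3 + 2·0; 4·1 + 8·3 + (-3)·0; (-3)·1 + (-3)·3 + 5·0) = (3, 28, -12)
w2 = Bw1 = (0·3 + 1·28 + 2·(-12); 4·3 + 8·28 + (-3)·(-12); (-3)·3 + (-3)·28 + 5·(-12)) = (4, 272, -153)
w3 = Bw2 = (-34, 2651, -1593)
Bw3 = (-535, 25851, -15816)
w3·Bw3 = 93744079; w3·w3 = 9566606; μ ≈ 93744079/9566606 = 9.7991

9.7991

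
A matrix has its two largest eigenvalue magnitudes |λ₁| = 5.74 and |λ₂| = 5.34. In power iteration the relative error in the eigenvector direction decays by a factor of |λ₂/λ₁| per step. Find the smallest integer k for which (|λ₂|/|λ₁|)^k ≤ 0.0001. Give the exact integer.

128

|λ₂/λ₁| = 5.34/5.74 = 0.93031
Need k ≥ ln(0.0001) / ln(0.93031) = -9.2103 / -0.0722 ≈ 127.508
Smallest integer k satisfying the bound: 128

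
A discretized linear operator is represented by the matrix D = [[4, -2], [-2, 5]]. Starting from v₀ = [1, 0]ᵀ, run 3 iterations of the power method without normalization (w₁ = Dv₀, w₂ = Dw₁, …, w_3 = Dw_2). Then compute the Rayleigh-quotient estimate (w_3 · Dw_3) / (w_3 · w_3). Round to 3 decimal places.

λ ≈ 6.544

w1 = Dv₀ = (4·1 + (-2)·0; (-2)·1 + 5·0) = (4, -2)
w2 = Dw1 = (4·4 + (-2)·(-2); (-2)·4 + 5·(-2)) = (20, -18)
w3 = Dw2 = (116, -130)
Dw3 = (724, -882)
w3·Dw3 = 116·724 + (-130)·(-882) = 198644; w3·w3 = 116·116 + (-130)·(-130) = 30356
λ ≈ 198644/30356 = 6.544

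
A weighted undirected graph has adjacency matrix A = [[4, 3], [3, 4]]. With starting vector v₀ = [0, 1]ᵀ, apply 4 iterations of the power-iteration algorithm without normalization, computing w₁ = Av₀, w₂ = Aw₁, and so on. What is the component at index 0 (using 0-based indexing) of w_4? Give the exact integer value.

1200

w1 = Av₀ = (3, 4)
w2 = Aw1 = (24, 25)
w3 = Aw2 = (171, 172)
w4 = Aw3 = (1200, 1201)
The requested component of w4 is 1200.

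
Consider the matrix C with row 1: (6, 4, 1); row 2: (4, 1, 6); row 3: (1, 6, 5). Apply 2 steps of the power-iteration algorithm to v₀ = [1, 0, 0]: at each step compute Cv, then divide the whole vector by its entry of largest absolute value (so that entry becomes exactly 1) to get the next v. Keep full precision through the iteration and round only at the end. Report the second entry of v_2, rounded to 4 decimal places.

0.6415

Cv0 = (6.00000, 4.00000, 1.00000); divide by 6.00000 → v1 = (1.00000, 0.66667, 0.16667)
Cv1 = (8.83333, 5.66667, 5.83333); divide by 8.83333 → v2 = (1.00000, 0.64151, 0.66038)
Requested entry of v2: 34/53 = 0.6415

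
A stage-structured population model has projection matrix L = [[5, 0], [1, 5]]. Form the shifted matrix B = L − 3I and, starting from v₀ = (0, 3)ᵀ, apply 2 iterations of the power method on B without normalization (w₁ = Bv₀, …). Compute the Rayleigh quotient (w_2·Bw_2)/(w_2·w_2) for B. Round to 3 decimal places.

μ ≈ 2.000

B = L − 3I has rows (2, 0); (1, 2)
w1 = Bv₀ = (2·0 + 0·3; 1·0 + 2·3) = (0, 6)
w2 = Bw1 = (2·0 + 0·6; 1·0 + 2·6) = (0, 12)
Bw2 = (0, 24)
w2·Bw2 = 288; w2·w2 = 144; μ ≈ 288/144 = 2.000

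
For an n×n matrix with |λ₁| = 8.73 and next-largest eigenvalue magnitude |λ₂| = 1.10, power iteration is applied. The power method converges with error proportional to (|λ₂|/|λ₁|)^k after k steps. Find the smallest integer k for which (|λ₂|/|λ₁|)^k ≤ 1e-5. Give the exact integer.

6

|λ₂/λ₁| = 1.10/8.73 = 0.12600
Need k ≥ ln(1e-5) / ln(0.12600) = -11.5129 / -2.0715 ≈ 5.558
Smallest integer k satisfying the bound: 6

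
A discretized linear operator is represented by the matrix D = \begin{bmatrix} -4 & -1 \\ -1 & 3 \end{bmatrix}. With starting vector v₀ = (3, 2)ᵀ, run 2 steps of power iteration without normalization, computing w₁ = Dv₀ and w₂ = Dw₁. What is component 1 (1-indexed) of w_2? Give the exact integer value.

53

w1 = Dv₀ = (-14, 3)
w2 = Dw1 = (53, 23)
The requested component of w2 is 53.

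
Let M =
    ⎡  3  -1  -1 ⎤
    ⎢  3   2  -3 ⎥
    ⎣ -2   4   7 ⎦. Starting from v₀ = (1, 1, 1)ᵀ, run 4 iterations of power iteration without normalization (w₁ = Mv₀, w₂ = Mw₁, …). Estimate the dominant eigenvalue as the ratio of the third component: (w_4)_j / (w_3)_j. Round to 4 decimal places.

w1 = Mv₀ = (3·1 + (-1)·1 + (-1)·1; 3·1 + 2·1 + (-3)·1; (-2)·1 + 4·1 + 7·1) = (1, 2, 9)
w2 = Mw1 = (3·1 + (-1)·2 + (-1)·9; 3·1 + 2·2 + (-3)·9; (-2)·1 + 4·2 + 7·9) = (-8, -20, 69)
w3 = Mw2 = (-73, -271, 419)
w4 = Mw3 = (-367, -2018, 1995)
Ratio at component: 1995 / 419 = 4.7613

4.7613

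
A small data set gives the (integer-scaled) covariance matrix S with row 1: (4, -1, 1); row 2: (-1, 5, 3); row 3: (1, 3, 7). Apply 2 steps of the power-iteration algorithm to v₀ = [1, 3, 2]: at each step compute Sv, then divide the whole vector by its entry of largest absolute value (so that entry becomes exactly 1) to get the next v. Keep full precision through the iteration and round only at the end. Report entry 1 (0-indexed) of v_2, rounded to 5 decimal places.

0.73160

Sv0 = (3.000000, 20.000000, 24.000000); divide by 24.000000 → v1 = (0.125000, 0.833333, 1.000000)
Sv1 = (0.666667, 7.041667, 9.625000); divide by 9.625000 → v2 = (0.069264, 0.731602, 1.000000)
Requested entry of v2: 169/231 = 0.73160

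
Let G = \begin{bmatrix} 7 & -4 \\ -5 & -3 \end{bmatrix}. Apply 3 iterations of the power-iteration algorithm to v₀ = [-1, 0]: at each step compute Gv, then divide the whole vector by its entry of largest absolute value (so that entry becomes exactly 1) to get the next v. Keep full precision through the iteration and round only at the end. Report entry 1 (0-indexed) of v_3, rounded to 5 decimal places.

Gv0 = (-7.000000, 5.000000); divide by -7.000000 → v1 = (1.000000, -0.714286)
Gv1 = (9.857143, -2.857143); divide by 9.857143 → v2 = (1.000000, -0.289855)
Gv2 = (8.159420, -4.130435); divide by 8.159420 → v3 = (1.000000, -0.506217)
Requested entry of v3: 285/-563 = -0.50622

-0.50622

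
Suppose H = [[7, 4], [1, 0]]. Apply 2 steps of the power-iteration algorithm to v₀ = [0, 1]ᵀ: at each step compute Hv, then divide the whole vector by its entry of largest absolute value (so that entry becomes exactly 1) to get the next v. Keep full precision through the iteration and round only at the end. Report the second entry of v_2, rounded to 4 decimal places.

Hv0 = (4.00000, 0.00000); divide by 4.00000 → v1 = (1.00000, 0.00000)
Hv1 = (7.00000, 1.00000); divide by 7.00000 → v2 = (1.00000, 0.14286)
Requested entry of v2: 4/28 = 0.1429

0.1429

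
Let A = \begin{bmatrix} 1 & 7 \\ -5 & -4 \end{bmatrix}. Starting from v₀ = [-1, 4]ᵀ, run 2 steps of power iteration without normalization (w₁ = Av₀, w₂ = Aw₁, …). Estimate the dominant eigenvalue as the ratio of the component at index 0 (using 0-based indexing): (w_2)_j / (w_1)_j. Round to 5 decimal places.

λ ≈ -1.85185

w1 = Av₀ = (27, -11)
w2 = Aw1 = (-50, -91)
Ratio at component: -50 / 27 = -1.85185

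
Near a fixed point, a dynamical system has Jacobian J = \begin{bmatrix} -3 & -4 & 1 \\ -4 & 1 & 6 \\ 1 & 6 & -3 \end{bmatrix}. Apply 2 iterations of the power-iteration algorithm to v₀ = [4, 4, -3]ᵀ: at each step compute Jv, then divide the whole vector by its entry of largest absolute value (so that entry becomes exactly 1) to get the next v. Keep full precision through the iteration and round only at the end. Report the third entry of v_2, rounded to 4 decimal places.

Jv0 = (-31.00000, -30.00000, 37.00000); divide by 37.00000 → v1 = (-0.83784, -0.81081, 1.00000)
Jv1 = (6.75676, 8.54054, -8.70270); divide by -8.70270 → v2 = (-0.77640, -0.98137, 1.00000)
Requested entry of v2: -322/-322 = 1.0000

1.0000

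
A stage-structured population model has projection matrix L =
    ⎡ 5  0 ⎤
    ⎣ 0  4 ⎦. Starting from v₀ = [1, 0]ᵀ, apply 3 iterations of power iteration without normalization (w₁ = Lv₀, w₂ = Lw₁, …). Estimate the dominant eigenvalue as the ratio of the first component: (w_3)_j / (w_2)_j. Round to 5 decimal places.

w1 = Lv₀ = (5·1 + 0·0; 0·1 + 4·0) = (5, 0)
w2 = Lw1 = (5·5 + 0·0; 0·5 + 4·0) = (25, 0)
w3 = Lw2 = (125, 0)
Ratio at component: 125 / 25 = 5.00000

λ ≈ 5.00000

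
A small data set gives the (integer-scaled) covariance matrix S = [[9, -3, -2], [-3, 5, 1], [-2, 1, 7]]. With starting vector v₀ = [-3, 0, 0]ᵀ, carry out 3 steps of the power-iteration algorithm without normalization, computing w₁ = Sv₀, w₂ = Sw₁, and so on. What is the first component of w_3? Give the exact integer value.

w1 = Sv₀ = (9·(-3) + (-3)·0 + (-2)·0; (-3)·(-3) + 5·0 + 1·0; (-2)·(-3) + 1·0 + 7·0) = (-27, 9, 6)
w2 = Sw1 = (9·(-27) + (-3)·9 + (-2)·6; (-3)·(-27) + 5·9 + 1·6; (-2)·(-27) + 1·9 + 7·6) = (-282, 132, 105)
w3 = Sw2 = (-3144, 1611, 1431)
The requested component of w3 is -3144.

-3144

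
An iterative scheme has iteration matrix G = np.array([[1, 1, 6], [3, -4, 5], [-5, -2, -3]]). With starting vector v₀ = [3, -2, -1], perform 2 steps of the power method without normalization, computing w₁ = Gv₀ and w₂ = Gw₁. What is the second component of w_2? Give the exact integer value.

-103

w1 = Gv₀ = (-5, 12, -8)
w2 = Gw1 = (-41, -103, 25)
The requested component of w2 is -103.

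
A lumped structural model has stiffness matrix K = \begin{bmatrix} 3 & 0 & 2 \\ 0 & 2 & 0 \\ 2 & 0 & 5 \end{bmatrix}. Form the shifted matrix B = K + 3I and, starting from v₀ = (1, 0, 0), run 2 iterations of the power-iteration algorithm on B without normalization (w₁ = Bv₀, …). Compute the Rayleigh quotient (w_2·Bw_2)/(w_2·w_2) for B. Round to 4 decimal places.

8.5369

B = K + 3I has rows (6, 0, 2); (0, 5, 0); (2, 0, 8)
w1 = Bv₀ = (6·1 + 0·0 + 2·0; 0·1 + 5·0 + 0·0; 2·1 + 0·0 + 8·0) = (6, 0, 2)
w2 = Bw1 = (6·6 + 0·0 + 2·2; 0·6 + 5·0 + 0·2; 2·6 + 0·0 + 8·2) = (40, 0, 28)
Bw2 = (296, 0, 304)
w2·Bw2 = 20352; w2·w2 = 2384; μ ≈ 20352/2384 = 8.5369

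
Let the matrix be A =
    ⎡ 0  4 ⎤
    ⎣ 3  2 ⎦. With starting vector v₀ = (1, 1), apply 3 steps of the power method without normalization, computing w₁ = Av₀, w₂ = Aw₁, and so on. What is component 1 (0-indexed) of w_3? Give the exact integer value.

w1 = Av₀ = (0·1 + 4·1; 3·1 + 2·1) = (4, 5)
w2 = Aw1 = (0·4 + 4·5; 3·4 + 2·5) = (20, 22)
w3 = Aw2 = (88, 104)
The requested component of w3 is 104.

104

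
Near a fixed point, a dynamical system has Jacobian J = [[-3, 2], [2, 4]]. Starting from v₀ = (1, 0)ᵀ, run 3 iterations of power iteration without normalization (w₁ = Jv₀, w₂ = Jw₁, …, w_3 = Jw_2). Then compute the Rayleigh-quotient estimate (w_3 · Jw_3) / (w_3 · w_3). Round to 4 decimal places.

w1 = Jv₀ = (-3, 2)
w2 = Jw1 = (13, 2)
w3 = Jw2 = (-35, 34)
Jw3 = (173, 66)
w3·Jw3 = (-35)·173 + 34·66 = -3811; w3·w3 = (-35)·(-35) + 34·34 = 2381
λ ≈ -3811/2381 = -1.6006

λ ≈ -1.6006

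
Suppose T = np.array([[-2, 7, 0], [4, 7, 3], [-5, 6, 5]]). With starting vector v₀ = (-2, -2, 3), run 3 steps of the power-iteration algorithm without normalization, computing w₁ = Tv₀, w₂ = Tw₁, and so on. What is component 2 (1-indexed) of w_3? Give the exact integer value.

-817

w1 = Tv₀ = ((-2)·(-2) + 7·(-2) + 0·3; 4·(-2) + 7·(-2) + 3·3; (-5)·(-2) + 6·(-2) + 5·3) = (-10, -13, 13)
w2 = Tw1 = ((-2)·(-10) + 7·(-13) + 0·13; 4·(-10) + 7·(-13) + 3·13; (-5)·(-10) + 6·(-13) + 5·13) = (-71, -92, 37)
w3 = Tw2 = (-502, -817, -12)
The requested component of w3 is -817.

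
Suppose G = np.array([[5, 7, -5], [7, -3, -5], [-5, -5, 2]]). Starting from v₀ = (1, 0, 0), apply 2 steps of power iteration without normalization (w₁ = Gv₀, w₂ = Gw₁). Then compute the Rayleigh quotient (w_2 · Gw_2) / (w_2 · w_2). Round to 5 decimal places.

12.63075

w1 = Gv₀ = (5·1 + 7·0 + (-5)·0; 7·1 + (-3)·0 + (-5)·0; (-5)·1 + (-5)·0 + 2·0) = (5, 7, -5)
w2 = Gw1 = (5·5 + 7·7 + (-5)·(-5); 7·5 + (-3)·7 + (-5)·(-5); (-5)·5 + (-5)·7 + 2·(-5)) = (99, 39, -70)
Gw2 = (1118, 926, -830)
w2·Gw2 = 99·1118 + 39·926 + (-70)·(-830) = 204896; w2·w2 = 99·99 + 39·39 + (-70)·(-70) = 16222
λ ≈ 204896/16222 = 12.63075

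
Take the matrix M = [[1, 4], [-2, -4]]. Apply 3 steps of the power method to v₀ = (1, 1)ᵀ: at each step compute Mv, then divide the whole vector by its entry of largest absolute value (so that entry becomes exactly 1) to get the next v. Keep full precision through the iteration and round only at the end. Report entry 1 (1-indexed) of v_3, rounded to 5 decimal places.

Mv0 = (5.000000, -6.000000); divide by -6.000000 → v1 = (-0.833333, 1.000000)
Mv1 = (3.166667, -2.333333); divide by 3.166667 → v2 = (1.000000, -0.736842)
Mv2 = (-1.947368, 0.947368); divide by -1.947368 → v3 = (1.000000, -0.486486)
Requested entry of v3: 37/37 = 1.00000

1.00000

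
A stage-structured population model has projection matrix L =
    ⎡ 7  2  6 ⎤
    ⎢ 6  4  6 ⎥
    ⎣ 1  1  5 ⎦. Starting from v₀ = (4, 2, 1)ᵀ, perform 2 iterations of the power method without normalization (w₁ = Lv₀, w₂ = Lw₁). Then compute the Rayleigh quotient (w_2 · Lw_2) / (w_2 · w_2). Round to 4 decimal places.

w1 = Lv₀ = (38, 38, 11)
w2 = Lw1 = (408, 446, 131)
Lw2 = (4534, 5018, 1509)
w2·Lw2 = 408·4534 + 446·5018 + 131·1509 = 4285579; w2·w2 = 408·408 + 446·446 + 131·131 = 382541
λ ≈ 4285579/382541 = 11.2029

11.2029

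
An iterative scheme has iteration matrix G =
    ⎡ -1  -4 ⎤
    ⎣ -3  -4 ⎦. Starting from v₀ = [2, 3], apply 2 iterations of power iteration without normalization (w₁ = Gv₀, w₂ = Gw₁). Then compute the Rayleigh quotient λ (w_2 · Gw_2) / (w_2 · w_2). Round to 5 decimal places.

w1 = Gv₀ = (-14, -18)
w2 = Gw1 = (86, 114)
Gw2 = (-542, -714)
w2·Gw2 = 86·(-542) + 114·(-714) = -128008; w2·w2 = 86·86 + 114·114 = 20392
λ ≈ -128008/20392 = -6.27736

λ ≈ -6.27736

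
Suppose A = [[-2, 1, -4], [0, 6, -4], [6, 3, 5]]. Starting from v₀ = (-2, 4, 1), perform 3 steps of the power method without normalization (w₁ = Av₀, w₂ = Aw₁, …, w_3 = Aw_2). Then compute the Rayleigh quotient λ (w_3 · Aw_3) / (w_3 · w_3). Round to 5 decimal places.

3.19076

w1 = Av₀ = ((-2)·(-2) + 1·4 + (-4)·1; 0·(-2) + 6·4 + (-4)·1; 6·(-2) + 3·4 + 5·1) = (4, 20, 5)
w2 = Aw1 = ((-2)·4 + 1·20 + (-4)·5; 0·4 + 6·20 + (-4)·5; 6·4 + 3·20 + 5·5) = (-8, 100, 109)
w3 = Aw2 = (-320, 164, 797)
Aw3 = (-2384, -2204, 2557)
w3·Aw3 = (-320)·(-2384) + 164·(-2204) + 797·2557 = 2439353; w3·w3 = (-320)·(-320) + 164·164 + 797·797 = 764505
λ ≈ 2439353/764505 = 3.19076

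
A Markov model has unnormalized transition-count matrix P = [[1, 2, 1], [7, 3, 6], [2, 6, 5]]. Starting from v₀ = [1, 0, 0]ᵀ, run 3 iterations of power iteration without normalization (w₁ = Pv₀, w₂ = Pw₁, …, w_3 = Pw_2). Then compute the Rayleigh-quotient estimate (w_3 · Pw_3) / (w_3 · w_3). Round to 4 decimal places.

w1 = Pv₀ = (1, 7, 2)
w2 = Pw1 = (17, 40, 54)
w3 = Pw2 = (151, 563, 544)
Pw3 = (1821, 6010, 6400)
w3·Pw3 = 151·1821 + 563·6010 + 544·6400 = 7140201; w3·w3 = 151·151 + 563·563 + 544·544 = 635706
λ ≈ 7140201/635706 = 11.2319

λ ≈ 11.2319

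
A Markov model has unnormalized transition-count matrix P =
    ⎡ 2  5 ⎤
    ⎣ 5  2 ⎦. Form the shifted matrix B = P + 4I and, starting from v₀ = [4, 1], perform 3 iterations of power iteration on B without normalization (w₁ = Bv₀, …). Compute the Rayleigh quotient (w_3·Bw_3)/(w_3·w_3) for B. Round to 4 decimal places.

μ ≈ 11.0000

B = P + 4I has rows (6, 5); (5, 6)
w1 = Bv₀ = (6·4 + 5·1; 5·4 + 6·1) = (29, 26)
w2 = Bw1 = (6·29 + 5·26; 5·29 + 6·26) = (304, 301)
w3 = Bw2 = (3329, 3326)
Bw3 = (36604, 36601)
w3·Bw3 = 243589642; w3·w3 = 22144517; μ ≈ 243589642/22144517 = 11.0000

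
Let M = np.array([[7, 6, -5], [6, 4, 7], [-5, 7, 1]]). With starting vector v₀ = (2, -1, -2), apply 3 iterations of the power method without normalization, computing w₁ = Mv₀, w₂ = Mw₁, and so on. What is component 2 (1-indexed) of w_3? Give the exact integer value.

-143

w1 = Mv₀ = (7·2 + 6·(-1) + (-5)·(-2); 6·2 + 4·(-1) + 7·(-2); (-5)·2 + 7·(-1) + 1·(-2)) = (18, -6, -19)
w2 = Mw1 = (7·18 + 6·(-6) + (-5)·(-19); 6·18 + 4·(-6) + 7·(-19); (-5)·18 + 7·(-6) + 1·(-19)) = (185, -49, -151)
w3 = Mw2 = (1756, -143, -1419)
The requested component of w3 is -143.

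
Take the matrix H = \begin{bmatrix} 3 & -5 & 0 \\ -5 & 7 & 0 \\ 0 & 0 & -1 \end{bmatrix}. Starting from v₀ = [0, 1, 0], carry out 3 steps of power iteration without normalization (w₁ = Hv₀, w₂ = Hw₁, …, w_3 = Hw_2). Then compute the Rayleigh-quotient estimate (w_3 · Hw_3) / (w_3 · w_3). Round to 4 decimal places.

w1 = Hv₀ = (-5, 7, 0)
w2 = Hw1 = (-50, 74, 0)
w3 = Hw2 = (-520, 768, 0)
Hw3 = (-5400, 7976, 0)
w3·Hw3 = (-520)·(-5400) + 768·7976 + 0·0 = 8933568; w3·w3 = (-520)·(-520) + 768·768 + 0·0 = 860224
λ ≈ 8933568/860224 = 10.3852

10.3852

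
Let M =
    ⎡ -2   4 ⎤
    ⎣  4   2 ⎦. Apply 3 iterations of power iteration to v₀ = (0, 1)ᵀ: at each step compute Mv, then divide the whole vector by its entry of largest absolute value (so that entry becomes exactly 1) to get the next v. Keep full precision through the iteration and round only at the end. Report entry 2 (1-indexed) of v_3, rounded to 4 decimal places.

0.5000

Mv0 = (4.00000, 2.00000); divide by 4.00000 → v1 = (1.00000, 0.50000)
Mv1 = (0.00000, 5.00000); divide by 5.00000 → v2 = (0.00000, 1.00000)
Mv2 = (4.00000, 2.00000); divide by 4.00000 → v3 = (1.00000, 0.50000)
Requested entry of v3: 40/80 = 0.5000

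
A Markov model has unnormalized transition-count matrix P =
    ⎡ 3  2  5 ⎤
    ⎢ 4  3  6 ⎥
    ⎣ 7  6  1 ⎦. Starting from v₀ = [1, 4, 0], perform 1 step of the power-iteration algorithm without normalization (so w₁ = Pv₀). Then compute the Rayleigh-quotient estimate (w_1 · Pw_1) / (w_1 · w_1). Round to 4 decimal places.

9.8595

w1 = Pv₀ = (3·1 + 2·4 + 5·0; 4·1 + 3·4 + 6·0; 7·1 + 6·4 + 1·0) = (11, 16, 31)
Pw1 = (220, 278, 204)
w1·Pw1 = 11·220 + 16·278 + 31·204 = 13192; w1·w1 = 11·11 + 16·16 + 31·31 = 1338
λ ≈ 13192/1338 = 9.8595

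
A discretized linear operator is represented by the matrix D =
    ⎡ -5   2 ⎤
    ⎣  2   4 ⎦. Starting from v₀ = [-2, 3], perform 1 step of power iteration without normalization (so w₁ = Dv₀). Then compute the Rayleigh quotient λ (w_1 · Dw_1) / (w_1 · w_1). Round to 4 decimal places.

λ ≈ -1.6000

w1 = Dv₀ = (16, 8)
Dw1 = (-64, 64)
w1·Dw1 = 16·(-64) + 8·64 = -512; w1·w1 = 16·16 + 8·8 = 320
λ ≈ -512/320 = -1.6000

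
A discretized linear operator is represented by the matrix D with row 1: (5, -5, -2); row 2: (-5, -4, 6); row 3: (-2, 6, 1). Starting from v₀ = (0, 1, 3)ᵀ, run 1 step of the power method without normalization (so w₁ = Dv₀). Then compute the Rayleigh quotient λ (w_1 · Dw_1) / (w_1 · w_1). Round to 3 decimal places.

λ ≈ 8.417

w1 = Dv₀ = (-11, 14, 9)
Dw1 = (-143, 53, 115)
w1·Dw1 = (-11)·(-143) + 14·53 + 9·115 = 3350; w1·w1 = (-11)·(-11) + 14·14 + 9·9 = 398
λ ≈ 3350/398 = 8.417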